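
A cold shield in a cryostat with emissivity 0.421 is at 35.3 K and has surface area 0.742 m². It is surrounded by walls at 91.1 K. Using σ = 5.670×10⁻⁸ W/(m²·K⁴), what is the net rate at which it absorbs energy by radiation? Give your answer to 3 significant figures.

Net gain ≈ 1.19 W

Area A = 0.742 m².
Net radiated power P_net = εσA(T⁴ − T₀⁴) = 0.421×5.670×10⁻⁸×0.742×(35.3⁴ − 91.1⁴).
T⁴ − T₀⁴ = 1.55274×10⁶ − 6.88769×10⁷ = -6.73242×10⁷ K⁴, so P_net = -1.19 W — negative, meaning a net gain of 1.19 W.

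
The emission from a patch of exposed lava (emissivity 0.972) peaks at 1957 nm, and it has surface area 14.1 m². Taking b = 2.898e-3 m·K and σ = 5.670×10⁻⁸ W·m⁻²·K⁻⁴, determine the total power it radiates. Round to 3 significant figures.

P ≈ 3.74×10⁶ W

Wien's law: T = b/λ_max = 2.898×10⁻³/1.957×10⁻⁶ = 1480.84 K.
Area A = 14.1 m².
Then P = εσAT⁴ = 0.972×5.670×10⁻⁸×14.1×(1480.84)⁴ = 3.74×10⁶ W.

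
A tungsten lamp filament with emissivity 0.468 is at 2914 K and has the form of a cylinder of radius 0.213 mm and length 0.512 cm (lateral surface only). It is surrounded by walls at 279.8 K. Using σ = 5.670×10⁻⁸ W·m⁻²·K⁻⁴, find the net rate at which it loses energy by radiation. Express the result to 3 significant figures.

Lateral area A = 2πrL = 2π×2.13×10⁻⁴×5.12×10⁻³ = 6.85219×10⁻⁶ m².
Net radiated power P_net = εσA(T⁴ − T₀⁴) = 0.468×5.670×10⁻⁸×6.85219×10⁻⁶×(2914⁴ − 279.8⁴).
T⁴ − T₀⁴ = 7.21038×10¹³ − 6.12902×10⁹ = 7.20977×10¹³ K⁴, so P_net = 13.1 W.

Net loss ≈ 13.1 W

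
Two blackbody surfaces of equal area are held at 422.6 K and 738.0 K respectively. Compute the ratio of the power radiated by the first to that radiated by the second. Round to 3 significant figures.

With equal areas, P₁/P₂ = (T₁/T₂)⁴ = (422.6/738.0)⁴ = 0.108.

P₁/P₂ ≈ 0.108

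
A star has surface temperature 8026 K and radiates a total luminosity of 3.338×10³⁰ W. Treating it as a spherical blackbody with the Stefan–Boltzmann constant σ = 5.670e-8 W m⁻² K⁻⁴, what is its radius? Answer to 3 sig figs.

L = 4πR²σT⁴ ⇒ R = √(L/(4πσT⁴)).
σT⁴ = 2.35277×10⁸ W/m², so R = √(3.338×10³⁰/(4π×2.35277×10⁸)) = 3.36×10¹⁰ m.

R ≈ 3.36×10¹⁰ m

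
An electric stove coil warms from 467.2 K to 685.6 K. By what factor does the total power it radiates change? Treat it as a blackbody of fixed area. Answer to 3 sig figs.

P ∝ T⁴, so P₂/P₁ = (T₂/T₁)⁴ = (685.6/467.2)⁴ = (1.46747)⁴ = 4.64.

P₂/P₁ ≈ 4.64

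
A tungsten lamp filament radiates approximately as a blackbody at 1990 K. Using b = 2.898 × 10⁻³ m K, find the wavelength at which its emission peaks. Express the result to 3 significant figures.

Wien's displacement law: λ_max = b/T = (2.898×10⁻³ m·K)/(1990 K) = 1.456×10⁻⁶ m.
That is 1.46 μm, in the infrared range.

λ_max ≈ 1.46 μm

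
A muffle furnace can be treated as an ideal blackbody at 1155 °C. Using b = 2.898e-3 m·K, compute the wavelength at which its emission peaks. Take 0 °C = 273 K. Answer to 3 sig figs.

T = 1155 °C + 273 = 1428 K.
Wien's displacement law: λ_max = b/T = (2.898×10⁻³ m·K)/(1428 K) = 2.029×10⁻⁶ m.
That is 2.03 μm, in the infrared range.

λ_max ≈ 2.03 μm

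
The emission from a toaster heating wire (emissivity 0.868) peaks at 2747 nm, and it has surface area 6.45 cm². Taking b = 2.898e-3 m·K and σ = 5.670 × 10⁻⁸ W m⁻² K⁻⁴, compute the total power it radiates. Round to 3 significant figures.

Wien's law: T = b/λ_max = 2.898×10⁻³/2.747×10⁻⁶ = 1054.97 K.
Area A = 6.45 cm² = 6.45×10⁻⁴ m².
Then P = εσAT⁴ = 0.868×5.670×10⁻⁸×6.45×10⁻⁴×(1054.97)⁴ = 39.3 W.

P ≈ 39.3 W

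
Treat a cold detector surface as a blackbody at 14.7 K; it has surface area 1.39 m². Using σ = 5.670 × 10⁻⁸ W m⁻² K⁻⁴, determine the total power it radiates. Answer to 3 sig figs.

P ≈ 3.68×10⁻³ W

Area A = 1.39 m².
P = σAT⁴ = 5.670×10⁻⁸ × 1.39 × (14.7)⁴ = 3.68×10⁻³ W.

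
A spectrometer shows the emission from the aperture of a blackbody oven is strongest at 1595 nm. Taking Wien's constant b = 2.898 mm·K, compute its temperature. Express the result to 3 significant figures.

T ≈ 1.82×10³ K

Wien's law gives T = b/λ_max = (2.898×10⁻³ m·K)/(1.595×10⁻⁶ m) = 1.82×10³ K.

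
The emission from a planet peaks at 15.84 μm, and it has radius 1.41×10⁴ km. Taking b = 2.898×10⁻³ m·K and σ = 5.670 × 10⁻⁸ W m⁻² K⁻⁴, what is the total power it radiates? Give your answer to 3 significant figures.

Wien's law: T = b/λ_max = 2.898×10⁻³/1.584×10⁻⁵ = 182.955 K.
Surface area A = 4πR² = 4π(1.41×10⁷ m)² = 2.49832×10¹⁵ m².
Then P = σAT⁴ = 5.670×10⁻⁸×2.49832×10¹⁵×(182.955)⁴ = 1.59×10¹⁷ W.

P ≈ 1.59×10¹⁷ W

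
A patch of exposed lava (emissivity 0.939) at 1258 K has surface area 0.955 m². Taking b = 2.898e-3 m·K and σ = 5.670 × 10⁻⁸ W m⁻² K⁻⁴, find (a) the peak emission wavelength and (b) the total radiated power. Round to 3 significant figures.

λ_max ≈ 2.30 μm; P ≈ 1.27×10⁵ W

(a) λ_max = b/T = 2.898×10⁻³/1258 = 2.304×10⁻⁶ m = 2.30 μm.
Area A = 0.955 m².
(b) P = εσAT⁴ = 0.939×5.670×10⁻⁸×0.955×(1258)⁴ = 1.27×10⁵ W.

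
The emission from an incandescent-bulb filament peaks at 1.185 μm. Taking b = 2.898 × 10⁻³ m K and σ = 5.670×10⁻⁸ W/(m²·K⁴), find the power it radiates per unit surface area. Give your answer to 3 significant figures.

I ≈ 2.03×10⁶ W/m²

Wien's law: T = b/λ_max = 2.898×10⁻³/1.185×10⁻⁶ = 2445.57 K.
Then I = σT⁴ = 5.670×10⁻⁸×(2445.57)⁴ = 2.03×10⁶ W/m².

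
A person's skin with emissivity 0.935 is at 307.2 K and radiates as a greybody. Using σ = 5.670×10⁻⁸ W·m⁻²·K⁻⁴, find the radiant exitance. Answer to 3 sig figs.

I ≈ 472 W/m²

Stefan–Boltzmann: I = εσT⁴ = 0.935 × 5.670×10⁻⁸ × (307.2)⁴ = 472 W/m².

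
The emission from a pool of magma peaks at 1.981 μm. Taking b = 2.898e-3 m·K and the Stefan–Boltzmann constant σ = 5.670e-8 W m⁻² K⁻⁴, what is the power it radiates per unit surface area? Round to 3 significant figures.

Wien's law: T = b/λ_max = 2.898×10⁻³/1.981×10⁻⁶ = 1462.90 K.
Then I = σT⁴ = 5.670×10⁻⁸×(1462.90)⁴ = 2.60×10⁵ W/m².

I ≈ 2.60×10⁵ W/m²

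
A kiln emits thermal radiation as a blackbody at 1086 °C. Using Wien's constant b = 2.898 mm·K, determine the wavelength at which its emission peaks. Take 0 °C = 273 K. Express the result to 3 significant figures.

T = 1086 °C + 273 = 1359 K.
Wien's displacement law: λ_max = b/T = (2.898×10⁻³ m·K)/(1359 K) = 2.132×10⁻⁶ m.
That is 2.13×10³ nm, in the infrared range.

λ_max ≈ 2.13×10³ nm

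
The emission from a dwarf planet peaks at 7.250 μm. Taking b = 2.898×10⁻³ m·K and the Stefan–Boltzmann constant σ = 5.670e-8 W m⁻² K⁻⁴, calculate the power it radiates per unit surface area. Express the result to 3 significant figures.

I ≈ 1.45×10³ W/m²

Wien's law: T = b/λ_max = 2.898×10⁻³/7.250×10⁻⁶ = 399.724 K.
Then I = σT⁴ = 5.670×10⁻⁸×(399.724)⁴ = 1.45×10³ W/m².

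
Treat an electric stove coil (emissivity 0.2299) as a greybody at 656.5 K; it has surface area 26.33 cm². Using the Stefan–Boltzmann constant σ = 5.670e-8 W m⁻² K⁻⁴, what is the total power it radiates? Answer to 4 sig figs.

P ≈ 6.375 W

Area A = 26.33 cm² = 2.633×10⁻³ m².
P = εσAT⁴ = 0.2299 × 5.670×10⁻⁸ × 2.633×10⁻³ × (656.5)⁴ = 6.375 W.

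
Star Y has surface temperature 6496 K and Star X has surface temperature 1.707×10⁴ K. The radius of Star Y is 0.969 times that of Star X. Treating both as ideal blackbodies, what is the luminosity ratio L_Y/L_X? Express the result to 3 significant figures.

L_Y/L_X ≈ 0.0197

L ∝ R²T⁴, so L_Y/L_X = (R_Y/R_X)²(T_Y/T_X)⁴ = (0.969)² × (6496/1.707×10⁴)⁴ = 0.938961 × 0.0209725 = 0.0197.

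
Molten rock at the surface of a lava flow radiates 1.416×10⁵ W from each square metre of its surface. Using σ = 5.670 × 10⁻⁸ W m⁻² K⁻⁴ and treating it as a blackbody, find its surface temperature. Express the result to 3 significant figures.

I = σT⁴, so T = (I/σ)^(1/4) = (1.416×10⁵/(5.670×10⁻⁸))^(1/4) = 1.26×10³ K.

T ≈ 1.26×10³ K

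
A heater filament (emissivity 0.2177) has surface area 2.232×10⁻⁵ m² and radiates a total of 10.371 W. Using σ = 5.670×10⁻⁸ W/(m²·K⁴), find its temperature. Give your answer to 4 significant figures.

Area A = 2.232×10⁻⁵ m².
P = εσAT⁴ ⇒ T = (P/(εσA))^(1/4) = (10.371/(0.2177×5.670×10⁻⁸×2.232×10⁻⁵))^(1/4) = 2477 K.

T ≈ 2477 K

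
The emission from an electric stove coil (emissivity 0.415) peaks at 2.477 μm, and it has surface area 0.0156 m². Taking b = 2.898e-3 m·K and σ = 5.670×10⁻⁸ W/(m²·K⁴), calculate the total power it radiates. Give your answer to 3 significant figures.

P ≈ 688 W

Wien's law: T = b/λ_max = 2.898×10⁻³/2.477×10⁻⁶ = 1169.96 K.
Area A = 0.0156 m².
Then P = εσAT⁴ = 0.415×5.670×10⁻⁸×0.0156×(1169.96)⁴ = 688 W.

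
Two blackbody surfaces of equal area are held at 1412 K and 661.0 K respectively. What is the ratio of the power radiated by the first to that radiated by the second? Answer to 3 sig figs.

P₁/P₂ ≈ 20.8

With equal areas, P₁/P₂ = (T₁/T₂)⁴ = (1412/661.0)⁴ = 20.8.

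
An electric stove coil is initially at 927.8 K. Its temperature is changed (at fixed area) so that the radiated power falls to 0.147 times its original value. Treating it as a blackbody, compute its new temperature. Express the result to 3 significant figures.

T₂ ≈ 574 K

P ∝ T⁴, so T₂/T₁ = (P₂/P₁)^(1/4) = (0.147)^(1/4) = 0.619198.
T₂ = 927.8 × 0.619198 = 574 K.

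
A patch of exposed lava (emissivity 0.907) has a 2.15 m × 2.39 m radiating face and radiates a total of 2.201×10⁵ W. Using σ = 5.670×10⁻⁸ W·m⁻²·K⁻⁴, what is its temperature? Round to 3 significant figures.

T ≈ 955 K

Area A = 2.15 × 2.39 = 5.1385 m².
P = εσAT⁴ ⇒ T = (P/(εσA))^(1/4) = (2.201×10⁵/(0.907×5.670×10⁻⁸×5.1385))^(1/4) = 955 K.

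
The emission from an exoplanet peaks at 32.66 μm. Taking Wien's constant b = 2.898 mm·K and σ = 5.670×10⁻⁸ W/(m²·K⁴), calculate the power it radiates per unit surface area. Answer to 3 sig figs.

Wien's law: T = b/λ_max = 2.898×10⁻³/3.266×10⁻⁵ = 88.7324 K.
Then I = σT⁴ = 5.670×10⁻⁸×(88.7324)⁴ = 3.51 W/m².

I ≈ 3.51 W/m²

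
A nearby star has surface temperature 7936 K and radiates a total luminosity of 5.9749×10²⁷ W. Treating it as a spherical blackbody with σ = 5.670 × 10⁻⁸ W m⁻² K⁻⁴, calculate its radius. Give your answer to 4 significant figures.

R ≈ 1.454×10⁹ m

L = 4πR²σT⁴ ⇒ R = √(L/(4πσT⁴)).
σT⁴ = 2.24900×10⁸ W/m², so R = √(5.9749×10²⁷/(4π×2.24900×10⁸)) = 1.454×10⁹ m.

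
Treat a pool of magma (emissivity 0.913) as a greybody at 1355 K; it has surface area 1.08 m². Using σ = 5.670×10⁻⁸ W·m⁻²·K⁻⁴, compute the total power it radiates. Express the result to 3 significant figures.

P ≈ 1.88×10⁵ W

Area A = 1.08 m².
P = εσAT⁴ = 0.913 × 5.670×10⁻⁸ × 1.08 × (1355)⁴ = 1.88×10⁵ W.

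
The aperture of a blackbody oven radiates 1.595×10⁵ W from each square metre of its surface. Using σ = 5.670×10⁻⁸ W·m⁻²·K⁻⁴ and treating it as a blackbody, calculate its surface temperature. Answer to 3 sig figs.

I = σT⁴, so T = (I/σ)^(1/4) = (1.595×10⁵/(5.670×10⁻⁸))^(1/4) = 1.30×10³ K.

T ≈ 1.30×10³ K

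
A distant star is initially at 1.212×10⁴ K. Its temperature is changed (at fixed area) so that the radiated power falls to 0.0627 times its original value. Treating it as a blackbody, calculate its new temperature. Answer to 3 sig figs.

P ∝ T⁴, so T₂/T₁ = (P₂/P₁)^(1/4) = (0.0627)^(1/4) = 0.500400.
T₂ = 1.212×10⁴ × 0.500400 = 6.06×10³ K.

T₂ ≈ 6.06×10³ K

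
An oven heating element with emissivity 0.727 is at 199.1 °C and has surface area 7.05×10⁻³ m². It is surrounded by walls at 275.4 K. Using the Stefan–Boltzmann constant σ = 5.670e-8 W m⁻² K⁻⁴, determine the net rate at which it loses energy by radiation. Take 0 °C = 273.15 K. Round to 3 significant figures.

T = 199.1 °C + 273.15 = 472.25 K.
Area A = 7.05×10⁻³ m².
Net radiated power P_net = εσA(T⁴ − T₀⁴) = 0.727×5.670×10⁻⁸×7.05×10⁻³×(472.25⁴ − 275.4⁴).
T⁴ − T₀⁴ = 4.97379×10¹⁰ − 5.75249×10⁹ = 4.39854×10¹⁰ K⁴, so P_net = 12.8 W.

Net loss ≈ 12.8 W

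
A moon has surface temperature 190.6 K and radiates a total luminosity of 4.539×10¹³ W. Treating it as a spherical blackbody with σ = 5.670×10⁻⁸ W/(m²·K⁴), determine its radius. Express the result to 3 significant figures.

R ≈ 2.20×10⁵ m

L = 4πR²σT⁴ ⇒ R = √(L/(4πσT⁴)).
σT⁴ = 74.8298 W/m², so R = √(4.539×10¹³/(4π×74.8298)) = 2.20×10⁵ m.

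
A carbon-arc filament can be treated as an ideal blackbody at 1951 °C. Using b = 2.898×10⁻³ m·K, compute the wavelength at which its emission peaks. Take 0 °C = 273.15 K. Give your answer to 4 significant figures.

λ_max ≈ 1.303 μm

T = 1951 °C + 273.15 = 2224.15 K.
Wien's displacement law: λ_max = b/T = (2.898×10⁻³ m·K)/(2224.15 K) = 1.3030×10⁻⁶ m.
That is 1.303 μm, in the infrared range.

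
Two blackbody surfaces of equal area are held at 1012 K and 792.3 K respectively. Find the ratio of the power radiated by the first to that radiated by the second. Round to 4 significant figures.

With equal areas, P₁/P₂ = (T₁/T₂)⁴ = (1012/792.3)⁴ = 2.662.

P₁/P₂ ≈ 2.662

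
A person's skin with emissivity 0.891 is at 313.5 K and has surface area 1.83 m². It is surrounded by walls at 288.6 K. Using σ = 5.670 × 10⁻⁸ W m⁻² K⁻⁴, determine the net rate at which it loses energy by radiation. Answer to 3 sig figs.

Net loss ≈ 252 W

Area A = 1.83 m².
Net radiated power P_net = εσA(T⁴ − T₀⁴) = 0.891×5.670×10⁻⁸×1.83×(313.5⁴ − 288.6⁴).
T⁴ − T₀⁴ = 9.65940×10⁹ − 6.93722×10⁹ = 2.72218×10⁹ K⁴, so P_net = 252 W.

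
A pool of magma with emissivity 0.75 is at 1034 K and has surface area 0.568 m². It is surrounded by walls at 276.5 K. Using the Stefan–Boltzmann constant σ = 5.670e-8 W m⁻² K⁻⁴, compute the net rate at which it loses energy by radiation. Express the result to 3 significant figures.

Area A = 0.568 m².
Net radiated power P_net = εσA(T⁴ − T₀⁴) = 0.75×5.670×10⁻⁸×0.568×(1034⁴ − 276.5⁴).
T⁴ − T₀⁴ = 1.14309×10¹² − 5.84495×10⁹ = 1.13725×10¹² K⁴, so P_net = 2.75×10⁴ W.

Net loss ≈ 2.75×10⁴ W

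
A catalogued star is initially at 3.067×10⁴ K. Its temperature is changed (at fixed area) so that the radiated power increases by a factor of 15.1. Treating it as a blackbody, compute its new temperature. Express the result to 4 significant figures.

P ∝ T⁴, so T₂/T₁ = (P₂/P₁)^(1/4) = (15.1)^(1/4) = 1.97126.
T₂ = 3.067×10⁴ × 1.97126 = 6.046×10⁴ K.

T₂ ≈ 6.046×10⁴ K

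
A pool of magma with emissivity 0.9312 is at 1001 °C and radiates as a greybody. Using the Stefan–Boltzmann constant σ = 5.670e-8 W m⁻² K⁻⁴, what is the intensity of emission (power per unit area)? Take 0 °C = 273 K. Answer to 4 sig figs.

T = 1001 °C + 273 = 1274 K.
Stefan–Boltzmann: I = εσT⁴ = 0.9312 × 5.670×10⁻⁸ × (1274)⁴ = 1.391×10⁵ W/m².

I ≈ 1.391×10⁵ W/m²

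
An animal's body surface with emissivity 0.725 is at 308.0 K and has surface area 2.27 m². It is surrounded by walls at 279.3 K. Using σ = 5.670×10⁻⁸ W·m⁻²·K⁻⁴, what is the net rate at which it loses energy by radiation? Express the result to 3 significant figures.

Area A = 2.27 m².
Net radiated power P_net = εσA(T⁴ − T₀⁴) = 0.725×5.670×10⁻⁸×2.27×(308.0⁴ − 279.3⁴).
T⁴ − T₀⁴ = 8.99918×10⁹ − 6.08532×10⁹ = 2.91386×10⁹ K⁴, so P_net = 272 W.

Net loss ≈ 272 W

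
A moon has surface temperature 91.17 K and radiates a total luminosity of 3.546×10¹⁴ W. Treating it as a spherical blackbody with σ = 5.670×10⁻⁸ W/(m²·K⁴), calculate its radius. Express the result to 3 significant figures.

L = 4πR²σT⁴ ⇒ R = √(L/(4πσT⁴)).
σT⁴ = 3.91734 W/m², so R = √(3.546×10¹⁴/(4π×3.91734)) = 2.68×10⁶ m.

R ≈ 2.68×10⁶ m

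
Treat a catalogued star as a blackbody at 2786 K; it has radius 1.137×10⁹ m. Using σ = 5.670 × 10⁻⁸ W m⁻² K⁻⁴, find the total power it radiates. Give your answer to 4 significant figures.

P ≈ 5.549×10²⁵ W

Surface area A = 4πR² = 4π(1.137×10⁹ m)² = 1.62454×10¹⁹ m².
P = σAT⁴ = 5.670×10⁻⁸ × 1.62454×10¹⁹ × (2786)⁴ = 5.549×10²⁵ W.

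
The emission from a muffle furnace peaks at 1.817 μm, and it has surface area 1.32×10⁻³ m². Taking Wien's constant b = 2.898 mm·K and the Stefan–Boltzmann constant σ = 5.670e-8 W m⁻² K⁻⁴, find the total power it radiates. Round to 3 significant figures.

Wien's law: T = b/λ_max = 2.898×10⁻³/1.817×10⁻⁶ = 1594.94 K.
Area A = 1.32×10⁻³ m².
Then P = σAT⁴ = 5.670×10⁻⁸×1.32×10⁻³×(1594.94)⁴ = 484 W.

P ≈ 484 W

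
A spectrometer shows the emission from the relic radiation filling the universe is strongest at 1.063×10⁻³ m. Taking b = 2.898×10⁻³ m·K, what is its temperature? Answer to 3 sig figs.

T ≈ 2.73 K

Wien's law gives T = b/λ_max = (2.898×10⁻³ m·K)/(1.063×10⁻³ m) = 2.73 K.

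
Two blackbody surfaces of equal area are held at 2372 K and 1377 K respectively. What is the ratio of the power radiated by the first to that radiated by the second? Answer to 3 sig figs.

P₁/P₂ ≈ 8.80

With equal areas, P₁/P₂ = (T₁/T₂)⁴ = (2372/1377)⁴ = 8.80.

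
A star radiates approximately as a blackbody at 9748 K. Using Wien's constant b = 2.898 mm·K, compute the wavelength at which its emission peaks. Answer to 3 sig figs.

Wien's displacement law: λ_max = b/T = (2.898×10⁻³ m·K)/(9748 K) = 2.973×10⁻⁷ m.
That is 297 nm, in the ultraviolet range.

λ_max ≈ 297 nm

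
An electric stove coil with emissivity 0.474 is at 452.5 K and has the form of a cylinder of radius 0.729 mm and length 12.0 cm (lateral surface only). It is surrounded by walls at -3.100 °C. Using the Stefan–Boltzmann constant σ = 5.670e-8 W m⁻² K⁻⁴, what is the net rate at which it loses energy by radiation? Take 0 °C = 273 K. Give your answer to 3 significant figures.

Surroundings: T = -3.100 °C + 273 = 269.900 K.
Lateral area A = 2πrL = 2π×7.29×10⁻⁴×0.120 = 5.49653×10⁻⁴ m².
Net radiated power P_net = εσA(T⁴ − T₀⁴) = 0.474×5.670×10⁻⁸×5.49653×10⁻⁴×(452.5⁴ − 269.900⁴).
T⁴ − T₀⁴ = 4.19251×10¹⁰ − 5.30654×10⁹ = 3.66186×10¹⁰ K⁴, so P_net = 0.541 W.

Net loss ≈ 0.541 W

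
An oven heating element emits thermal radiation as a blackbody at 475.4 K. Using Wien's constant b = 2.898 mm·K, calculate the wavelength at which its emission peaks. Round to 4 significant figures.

λ_max ≈ 6.096 μm

Wien's displacement law: λ_max = b/T = (2.898×10⁻³ m·K)/(475.4 K) = 6.0959×10⁻⁶ m.
That is 6.096 μm, in the infrared range.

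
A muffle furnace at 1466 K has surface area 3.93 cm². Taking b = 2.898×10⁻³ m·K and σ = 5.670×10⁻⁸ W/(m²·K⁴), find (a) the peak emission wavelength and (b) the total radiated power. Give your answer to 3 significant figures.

λ_max ≈ 1.98 μm; P ≈ 103 W

(a) λ_max = b/T = 2.898×10⁻³/1466 = 1.977×10⁻⁶ m = 1.98 μm.
Area A = 3.93 cm² = 3.93×10⁻⁴ m².
(b) P = σAT⁴ = 5.670×10⁻⁸×3.93×10⁻⁴×(1466)⁴ = 103 W.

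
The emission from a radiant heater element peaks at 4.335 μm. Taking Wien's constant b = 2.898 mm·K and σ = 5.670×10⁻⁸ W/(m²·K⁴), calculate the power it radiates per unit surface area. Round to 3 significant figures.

I ≈ 1.13×10⁴ W/m²

Wien's law: T = b/λ_max = 2.898×10⁻³/4.335×10⁻⁶ = 668.512 K.
Then I = σT⁴ = 5.670×10⁻⁸×(668.512)⁴ = 1.13×10⁴ W/m².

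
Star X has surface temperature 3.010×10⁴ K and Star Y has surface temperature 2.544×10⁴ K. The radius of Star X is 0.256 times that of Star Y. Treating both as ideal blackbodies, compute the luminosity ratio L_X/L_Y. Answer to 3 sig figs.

L ∝ R²T⁴, so L_X/L_Y = (R_X/R_Y)²(T_X/T_Y)⁴ = (0.256)² × (3.010×10⁴/2.544×10⁴)⁴ = 0.065536 × 1.95974 = 0.128.

L_X/L_Y ≈ 0.128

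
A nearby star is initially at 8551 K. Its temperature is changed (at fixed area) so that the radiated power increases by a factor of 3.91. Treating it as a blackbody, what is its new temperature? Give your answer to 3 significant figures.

P ∝ T⁴, so T₂/T₁ = (P₂/P₁)^(1/4) = (3.91)^(1/4) = 1.40619.
T₂ = 8551 × 1.40619 = 1.20×10⁴ K.

T₂ ≈ 1.20×10⁴ K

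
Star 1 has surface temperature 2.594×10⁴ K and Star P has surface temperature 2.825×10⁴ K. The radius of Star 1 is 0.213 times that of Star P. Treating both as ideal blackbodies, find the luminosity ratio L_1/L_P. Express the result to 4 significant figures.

L_1/L_P ≈ 0.03225

L ∝ R²T⁴, so L_1/L_P = (R_1/R_P)²(T_1/T_P)⁴ = (0.213)² × (2.594×10⁴/2.825×10⁴)⁴ = 0.045369 × 0.710896 = 0.03225.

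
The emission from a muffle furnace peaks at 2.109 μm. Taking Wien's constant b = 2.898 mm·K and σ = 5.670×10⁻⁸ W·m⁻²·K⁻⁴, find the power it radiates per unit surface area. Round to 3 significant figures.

Wien's law: T = b/λ_max = 2.898×10⁻³/2.109×10⁻⁶ = 1374.11 K.
Then I = σT⁴ = 5.670×10⁻⁸×(1374.11)⁴ = 2.02×10⁵ W/m².

I ≈ 2.02×10⁵ W/m²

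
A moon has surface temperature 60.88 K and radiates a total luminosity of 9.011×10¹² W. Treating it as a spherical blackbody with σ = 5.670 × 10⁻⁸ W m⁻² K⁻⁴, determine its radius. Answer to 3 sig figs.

R ≈ 9.59×10⁵ m

L = 4πR²σT⁴ ⇒ R = √(L/(4πσT⁴)).
σT⁴ = 0.778900 W/m², so R = √(9.011×10¹²/(4π×0.778900)) = 9.59×10⁵ m.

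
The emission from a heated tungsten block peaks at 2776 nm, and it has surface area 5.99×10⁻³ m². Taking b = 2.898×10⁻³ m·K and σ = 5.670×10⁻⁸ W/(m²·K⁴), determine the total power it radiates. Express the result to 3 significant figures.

Wien's law: T = b/λ_max = 2.898×10⁻³/2.776×10⁻⁶ = 1043.95 K.
Area A = 5.99×10⁻³ m².
Then P = σAT⁴ = 5.670×10⁻⁸×5.99×10⁻³×(1043.95)⁴ = 403 W.

P ≈ 403 W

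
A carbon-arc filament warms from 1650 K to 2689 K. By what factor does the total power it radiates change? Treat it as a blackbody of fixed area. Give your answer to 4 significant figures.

P ∝ T⁴, so P₂/P₁ = (T₂/T₁)⁴ = (2689/1650)⁴ = (1.62970)⁴ = 7.054.

P₂/P₁ ≈ 7.054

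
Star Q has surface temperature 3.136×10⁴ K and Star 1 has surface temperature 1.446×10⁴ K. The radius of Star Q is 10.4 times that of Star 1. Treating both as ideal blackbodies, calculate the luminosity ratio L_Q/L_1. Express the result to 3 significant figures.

L ∝ R²T⁴, so L_Q/L_1 = (R_Q/R_1)²(T_Q/T_1)⁴ = (10.4)² × (3.136×10⁴/1.446×10⁴)⁴ = 108.16 × 22.1223 = 2.39×10³.

L_Q/L_1 ≈ 2.39×10³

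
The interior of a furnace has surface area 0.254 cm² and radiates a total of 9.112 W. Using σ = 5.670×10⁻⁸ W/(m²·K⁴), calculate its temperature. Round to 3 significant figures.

Area A = 0.254 cm² = 2.54×10⁻⁵ m².
P = σAT⁴ ⇒ T = (P/(σA))^(1/4) = (9.112/(5.670×10⁻⁸×2.54×10⁻⁵))^(1/4) = 1.59×10³ K.

T ≈ 1.59×10³ K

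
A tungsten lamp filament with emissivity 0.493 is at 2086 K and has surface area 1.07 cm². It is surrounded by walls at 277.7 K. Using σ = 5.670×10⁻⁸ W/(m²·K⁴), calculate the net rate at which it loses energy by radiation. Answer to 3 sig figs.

Area A = 1.07 cm² = 1.07×10⁻⁴ m².
Net radiated power P_net = εσA(T⁴ − T₀⁴) = 0.493×5.670×10⁻⁸×1.07×10⁻⁴×(2086⁴ − 277.7⁴).
T⁴ − T₀⁴ = 1.89346×10¹³ − 5.94708×10⁹ = 1.89287×10¹³ K⁴, so P_net = 56.6 W.

Net loss ≈ 56.6 W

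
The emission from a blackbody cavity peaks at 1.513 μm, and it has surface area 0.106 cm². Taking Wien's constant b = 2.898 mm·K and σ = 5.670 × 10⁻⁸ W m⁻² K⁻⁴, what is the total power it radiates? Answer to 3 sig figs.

Wien's law: T = b/λ_max = 2.898×10⁻³/1.513×10⁻⁶ = 1915.40 K.
Area A = 0.106 cm² = 1.06×10⁻⁵ m².
Then P = σAT⁴ = 5.670×10⁻⁸×1.06×10⁻⁵×(1915.40)⁴ = 8.09 W.

P ≈ 8.09 W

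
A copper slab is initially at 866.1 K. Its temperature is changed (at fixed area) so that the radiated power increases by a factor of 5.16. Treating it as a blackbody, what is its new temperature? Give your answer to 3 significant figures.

P ∝ T⁴, so T₂/T₁ = (P₂/P₁)^(1/4) = (5.16)^(1/4) = 1.50717.
T₂ = 866.1 × 1.50717 = 1.31×10³ K.

T₂ ≈ 1.31×10³ K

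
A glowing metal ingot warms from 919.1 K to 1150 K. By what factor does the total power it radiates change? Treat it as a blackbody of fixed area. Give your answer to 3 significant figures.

P₂/P₁ ≈ 2.45

P ∝ T⁴, so P₂/P₁ = (T₂/T₁)⁴ = (1150/919.1)⁴ = (1.25122)⁴ = 2.45.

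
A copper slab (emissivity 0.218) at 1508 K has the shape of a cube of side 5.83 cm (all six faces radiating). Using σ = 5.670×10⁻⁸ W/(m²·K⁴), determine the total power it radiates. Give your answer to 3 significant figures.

P ≈ 1.30×10³ W

Area A = 6s² = 6×(0.0583 m)² = 0.0203933 m².
P = εσAT⁴ = 0.218 × 5.670×10⁻⁸ × 0.0203933 × (1508)⁴ = 1.30×10³ W.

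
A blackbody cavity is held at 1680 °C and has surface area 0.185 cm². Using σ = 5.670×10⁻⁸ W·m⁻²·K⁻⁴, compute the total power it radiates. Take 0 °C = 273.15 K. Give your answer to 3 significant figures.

T = 1680 °C + 273.15 = 1953.15 K.
Area A = 0.185 cm² = 1.85×10⁻⁵ m².
P = σAT⁴ = 5.670×10⁻⁸ × 1.85×10⁻⁵ × (1953.15)⁴ = 15.3 W.

P ≈ 15.3 W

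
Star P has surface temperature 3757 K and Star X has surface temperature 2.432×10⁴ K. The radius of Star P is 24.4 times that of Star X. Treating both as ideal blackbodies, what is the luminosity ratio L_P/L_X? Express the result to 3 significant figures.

L ∝ R²T⁴, so L_P/L_X = (R_P/R_X)²(T_P/T_X)⁴ = (24.4)² × (3757/2.432×10⁴)⁴ = 595.36 × 5.69522×10⁻⁴ = 0.339.

L_P/L_X ≈ 0.339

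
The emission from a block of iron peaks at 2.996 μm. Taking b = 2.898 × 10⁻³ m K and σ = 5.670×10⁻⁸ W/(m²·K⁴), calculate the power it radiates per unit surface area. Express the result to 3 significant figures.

I ≈ 4.96×10⁴ W/m²

Wien's law: T = b/λ_max = 2.898×10⁻³/2.996×10⁻⁶ = 967.290 K.
Then I = σT⁴ = 5.670×10⁻⁸×(967.290)⁴ = 4.96×10⁴ W/m².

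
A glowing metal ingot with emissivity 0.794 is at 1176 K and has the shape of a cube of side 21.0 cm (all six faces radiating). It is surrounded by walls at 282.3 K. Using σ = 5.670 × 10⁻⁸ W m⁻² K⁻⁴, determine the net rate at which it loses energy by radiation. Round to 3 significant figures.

Net loss ≈ 2.27×10⁴ W

Area A = 6s² = 6×(0.210 m)² = 0.2646 m².
Net radiated power P_net = εσA(T⁴ − T₀⁴) = 0.794×5.670×10⁻⁸×0.2646×(1176⁴ − 282.3⁴).
T⁴ − T₀⁴ = 1.91262×10¹² − 6.35102×10⁹ = 1.90627×10¹² K⁴, so P_net = 2.27×10⁴ W.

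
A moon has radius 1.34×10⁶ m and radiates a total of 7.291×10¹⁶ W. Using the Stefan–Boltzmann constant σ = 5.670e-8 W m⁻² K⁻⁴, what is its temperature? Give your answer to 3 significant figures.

T ≈ 489 K

Surface area A = 4πR² = 4π(1.34×10⁶ m)² = 2.25642×10¹³ m².
P = σAT⁴ ⇒ T = (P/(σA))^(1/4) = (7.291×10¹⁶/(5.670×10⁻⁸×2.25642×10¹³))^(1/4) = 489 K.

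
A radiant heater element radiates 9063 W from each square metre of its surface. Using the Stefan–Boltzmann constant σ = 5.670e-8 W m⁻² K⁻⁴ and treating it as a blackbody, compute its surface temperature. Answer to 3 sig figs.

T ≈ 632 K

I = σT⁴, so T = (I/σ)^(1/4) = (9063/(5.670×10⁻⁸))^(1/4) = 632 K.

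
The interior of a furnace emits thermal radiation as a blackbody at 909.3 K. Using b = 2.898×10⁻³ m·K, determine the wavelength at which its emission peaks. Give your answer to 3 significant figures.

Wien's displacement law: λ_max = b/T = (2.898×10⁻³ m·K)/(909.3 K) = 3.187×10⁻⁶ m.
That is 3.19 μm, in the infrared range.

λ_max ≈ 3.19 μm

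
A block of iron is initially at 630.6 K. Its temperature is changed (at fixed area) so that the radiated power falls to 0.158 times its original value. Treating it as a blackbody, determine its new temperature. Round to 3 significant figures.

P ∝ T⁴, so T₂/T₁ = (P₂/P₁)^(1/4) = (0.158)^(1/4) = 0.630470.
T₂ = 630.6 × 0.630470 = 398 K.

T₂ ≈ 398 K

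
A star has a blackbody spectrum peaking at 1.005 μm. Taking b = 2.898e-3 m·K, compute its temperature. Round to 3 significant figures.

Wien's law gives T = b/λ_max = (2.898×10⁻³ m·K)/(1.005×10⁻⁶ m) = 2.88×10³ K.

T ≈ 2.88×10³ K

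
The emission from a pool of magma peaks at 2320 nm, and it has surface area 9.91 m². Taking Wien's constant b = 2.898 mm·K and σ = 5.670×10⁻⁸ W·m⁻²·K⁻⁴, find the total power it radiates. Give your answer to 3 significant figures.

P ≈ 1.37×10⁶ W

Wien's law: T = b/λ_max = 2.898×10⁻³/2.320×10⁻⁶ = 1249.14 K.
Area A = 9.91 m².
Then P = σAT⁴ = 5.670×10⁻⁸×9.91×(1249.14)⁴ = 1.37×10⁶ W.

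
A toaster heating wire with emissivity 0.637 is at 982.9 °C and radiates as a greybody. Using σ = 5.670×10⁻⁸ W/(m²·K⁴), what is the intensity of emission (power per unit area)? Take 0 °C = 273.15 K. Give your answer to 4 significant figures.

T = 982.9 °C + 273.15 = 1256.05 K.
Stefan–Boltzmann: I = εσT⁴ = 0.637 × 5.670×10⁻⁸ × (1256.05)⁴ = 8.990×10⁴ W/m².

I ≈ 8.990×10⁴ W/m²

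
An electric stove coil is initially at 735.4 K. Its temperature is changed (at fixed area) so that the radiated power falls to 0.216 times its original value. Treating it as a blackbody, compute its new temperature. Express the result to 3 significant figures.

T₂ ≈ 501 K

P ∝ T⁴, so T₂/T₁ = (P₂/P₁)^(1/4) = (0.216)^(1/4) = 0.681732.
T₂ = 735.4 × 0.681732 = 501 K.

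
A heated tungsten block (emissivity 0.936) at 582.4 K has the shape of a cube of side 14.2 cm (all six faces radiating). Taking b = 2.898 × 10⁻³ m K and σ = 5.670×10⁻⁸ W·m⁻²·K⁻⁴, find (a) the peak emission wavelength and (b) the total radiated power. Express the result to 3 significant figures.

λ_max ≈ 4.98 μm; P ≈ 739 W

(a) λ_max = b/T = 2.898×10⁻³/582.4 = 4.976×10⁻⁶ m = 4.98 μm.
Area A = 6s² = 6×(0.142 m)² = 0.120984 m².
(b) P = εσAT⁴ = 0.936×5.670×10⁻⁸×0.120984×(582.4)⁴ = 739 W.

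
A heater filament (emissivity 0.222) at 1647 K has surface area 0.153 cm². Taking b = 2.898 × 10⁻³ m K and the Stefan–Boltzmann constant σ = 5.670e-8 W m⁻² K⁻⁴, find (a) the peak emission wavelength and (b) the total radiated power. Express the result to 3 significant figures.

λ_max ≈ 1.76×10³ nm; P ≈ 1.42 W

(a) λ_max = b/T = 2.898×10⁻³/1647 = 1.760×10⁻⁶ m = 1.76×10³ nm.
Area A = 0.153 cm² = 1.53×10⁻⁵ m².
(b) P = εσAT⁴ = 0.222×5.670×10⁻⁸×1.53×10⁻⁵×(1647)⁴ = 1.42 W.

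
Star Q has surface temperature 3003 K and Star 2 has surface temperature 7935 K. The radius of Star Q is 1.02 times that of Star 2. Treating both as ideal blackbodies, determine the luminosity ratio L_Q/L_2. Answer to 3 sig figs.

L_Q/L_2 ≈ 0.0213

L ∝ R²T⁴, so L_Q/L_2 = (R_Q/R_2)²(T_Q/T_2)⁴ = (1.02)² × (3003/7935)⁴ = 1.0404 × 0.0205132 = 0.0213.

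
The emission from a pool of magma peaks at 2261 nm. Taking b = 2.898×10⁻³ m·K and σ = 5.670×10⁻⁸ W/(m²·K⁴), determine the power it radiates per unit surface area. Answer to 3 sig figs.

I ≈ 1.53×10⁵ W/m²

Wien's law: T = b/λ_max = 2.898×10⁻³/2.261×10⁻⁶ = 1281.73 K.
Then I = σT⁴ = 5.670×10⁻⁸×(1281.73)⁴ = 1.53×10⁵ W/m².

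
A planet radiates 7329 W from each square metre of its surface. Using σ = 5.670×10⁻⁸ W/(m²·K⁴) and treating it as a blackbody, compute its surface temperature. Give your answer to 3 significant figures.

I = σT⁴, so T = (I/σ)^(1/4) = (7329/(5.670×10⁻⁸))^(1/4) = 600 K.

T ≈ 600 K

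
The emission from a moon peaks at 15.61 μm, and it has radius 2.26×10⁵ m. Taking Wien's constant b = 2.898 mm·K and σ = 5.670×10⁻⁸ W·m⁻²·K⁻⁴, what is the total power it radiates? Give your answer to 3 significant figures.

P ≈ 4.32×10¹³ W

Wien's law: T = b/λ_max = 2.898×10⁻³/1.561×10⁻⁵ = 185.650 K.
Surface area A = 4πR² = 4π(2.26×10⁵ m)² = 6.41840×10¹¹ m².
Then P = σAT⁴ = 5.670×10⁻⁸×6.41840×10¹¹×(185.650)⁴ = 4.32×10¹³ W.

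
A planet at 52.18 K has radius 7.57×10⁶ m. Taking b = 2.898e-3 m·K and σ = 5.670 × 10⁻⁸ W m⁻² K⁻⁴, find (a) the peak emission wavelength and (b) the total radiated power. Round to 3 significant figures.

(a) λ_max = b/T = 2.898×10⁻³/52.18 = 5.554×10⁻⁵ m = 55.5 μm.
Surface area A = 4πR² = 4π(7.57×10⁶ m)² = 7.20115×10¹⁴ m².
(b) P = σAT⁴ = 5.670×10⁻⁸×7.20115×10¹⁴×(52.18)⁴ = 3.03×10¹⁴ W.

λ_max ≈ 55.5 μm; P ≈ 3.03×10¹⁴ W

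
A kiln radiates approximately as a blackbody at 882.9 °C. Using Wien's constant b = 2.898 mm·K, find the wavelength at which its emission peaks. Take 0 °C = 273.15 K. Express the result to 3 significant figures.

λ_max ≈ 2.51×10³ nm

T = 882.9 °C + 273.15 = 1156.05 K.
Wien's displacement law: λ_max = b/T = (2.898×10⁻³ m·K)/(1156.05 K) = 2.507×10⁻⁶ m.
That is 2.51×10³ nm, in the infrared range.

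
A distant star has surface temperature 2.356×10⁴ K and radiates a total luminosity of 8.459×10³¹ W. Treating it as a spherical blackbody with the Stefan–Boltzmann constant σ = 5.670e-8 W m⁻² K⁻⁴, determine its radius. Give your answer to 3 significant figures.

R ≈ 1.96×10¹⁰ m

L = 4πR²σT⁴ ⇒ R = √(L/(4πσT⁴)).
σT⁴ = 1.74696×10¹⁰ W/m², so R = √(8.459×10³¹/(4π×1.74696×10¹⁰)) = 1.96×10¹⁰ m.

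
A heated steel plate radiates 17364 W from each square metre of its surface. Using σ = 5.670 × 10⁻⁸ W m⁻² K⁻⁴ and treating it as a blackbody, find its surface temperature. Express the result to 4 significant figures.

T ≈ 743.9 K

I = σT⁴, so T = (I/σ)^(1/4) = (17364/(5.670×10⁻⁸))^(1/4) = 743.9 K.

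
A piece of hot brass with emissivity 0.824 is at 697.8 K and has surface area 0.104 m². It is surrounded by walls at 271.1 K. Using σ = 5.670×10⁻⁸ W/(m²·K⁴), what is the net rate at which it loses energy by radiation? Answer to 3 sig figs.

Area A = 0.104 m².
Net radiated power P_net = εσA(T⁴ − T₀⁴) = 0.824×5.670×10⁻⁸×0.104×(697.8⁴ − 271.1⁴).
T⁴ − T₀⁴ = 2.37096×10¹¹ − 5.40155×10⁹ = 2.31694×10¹¹ K⁴, so P_net = 1.13×10³ W.

Net loss ≈ 1.13×10³ W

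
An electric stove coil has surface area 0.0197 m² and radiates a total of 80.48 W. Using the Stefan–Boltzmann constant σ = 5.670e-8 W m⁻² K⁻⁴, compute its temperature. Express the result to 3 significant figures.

Area A = 0.0197 m².
P = σAT⁴ ⇒ T = (P/(σA))^(1/4) = (80.48/(5.670×10⁻⁸×0.0197))^(1/4) = 518 K.

T ≈ 518 K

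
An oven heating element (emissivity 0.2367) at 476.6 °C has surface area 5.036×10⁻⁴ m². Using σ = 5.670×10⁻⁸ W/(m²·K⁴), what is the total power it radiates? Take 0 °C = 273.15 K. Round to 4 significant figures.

P ≈ 2.136 W

T = 476.6 °C + 273.15 = 749.75 K.
Area A = 5.036×10⁻⁴ m².
P = εσAT⁴ = 0.2367 × 5.670×10⁻⁸ × 5.036×10⁻⁴ × (749.75)⁴ = 2.136 W.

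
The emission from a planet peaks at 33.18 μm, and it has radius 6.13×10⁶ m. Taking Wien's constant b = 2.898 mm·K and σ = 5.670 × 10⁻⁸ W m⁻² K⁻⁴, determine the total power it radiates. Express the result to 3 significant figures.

P ≈ 1.56×10¹⁵ W

Wien's law: T = b/λ_max = 2.898×10⁻³/3.318×10⁻⁵ = 87.3418 K.
Surface area A = 4πR² = 4π(6.13×10⁶ m)² = 4.72205×10¹⁴ m².
Then P = σAT⁴ = 5.670×10⁻⁸×4.72205×10¹⁴×(87.3418)⁴ = 1.56×10¹⁵ W.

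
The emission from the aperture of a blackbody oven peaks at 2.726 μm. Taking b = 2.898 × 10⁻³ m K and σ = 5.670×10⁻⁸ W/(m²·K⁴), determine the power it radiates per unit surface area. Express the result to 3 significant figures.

I ≈ 7.24×10⁴ W/m²

Wien's law: T = b/λ_max = 2.898×10⁻³/2.726×10⁻⁶ = 1063.10 K.
Then I = σT⁴ = 5.670×10⁻⁸×(1063.10)⁴ = 7.24×10⁴ W/m².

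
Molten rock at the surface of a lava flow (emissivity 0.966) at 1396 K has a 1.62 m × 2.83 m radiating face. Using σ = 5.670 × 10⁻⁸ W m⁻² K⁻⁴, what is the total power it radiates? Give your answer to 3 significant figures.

Area A = 1.62 × 2.83 = 4.5846 m².
P = εσAT⁴ = 0.966 × 5.670×10⁻⁸ × 4.5846 × (1396)⁴ = 9.54×10⁵ W.

P ≈ 9.54×10⁵ W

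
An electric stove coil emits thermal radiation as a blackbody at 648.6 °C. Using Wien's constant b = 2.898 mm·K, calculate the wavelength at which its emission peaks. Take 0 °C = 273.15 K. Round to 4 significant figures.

λ_max ≈ 3.144 μm

T = 648.6 °C + 273.15 = 921.75 K.
Wien's displacement law: λ_max = b/T = (2.898×10⁻³ m·K)/(921.75 K) = 3.1440×10⁻⁶ m.
That is 3.144 μm, in the infrared range.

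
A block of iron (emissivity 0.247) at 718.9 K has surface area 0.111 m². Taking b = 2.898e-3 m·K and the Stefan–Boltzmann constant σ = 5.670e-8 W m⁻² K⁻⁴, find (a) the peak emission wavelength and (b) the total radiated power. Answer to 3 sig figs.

λ_max ≈ 4.03 μm; P ≈ 415 W

(a) λ_max = b/T = 2.898×10⁻³/718.9 = 4.031×10⁻⁶ m = 4.03 μm.
Area A = 0.111 m².
(b) P = εσAT⁴ = 0.247×5.670×10⁻⁸×0.111×(718.9)⁴ = 415 W.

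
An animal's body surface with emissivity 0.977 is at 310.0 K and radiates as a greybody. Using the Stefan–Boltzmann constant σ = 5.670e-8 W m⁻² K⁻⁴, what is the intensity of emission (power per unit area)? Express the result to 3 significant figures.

Stefan–Boltzmann: I = εσT⁴ = 0.977 × 5.670×10⁻⁸ × (310.0)⁴ = 512 W/m².

I ≈ 512 W/m²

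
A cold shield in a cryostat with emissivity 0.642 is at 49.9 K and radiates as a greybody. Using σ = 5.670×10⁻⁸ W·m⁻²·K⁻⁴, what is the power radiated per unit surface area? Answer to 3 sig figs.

I ≈ 0.226 W/m²

Stefan–Boltzmann: I = εσT⁴ = 0.642 × 5.670×10⁻⁸ × (49.9)⁴ = 0.226 W/m².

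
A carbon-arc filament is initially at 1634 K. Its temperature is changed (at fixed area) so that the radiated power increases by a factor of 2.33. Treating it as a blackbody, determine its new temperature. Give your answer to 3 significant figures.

T₂ ≈ 2.02×10³ K

P ∝ T⁴, so T₂/T₁ = (P₂/P₁)^(1/4) = (2.33)^(1/4) = 1.23549.
T₂ = 1634 × 1.23549 = 2.02×10³ K.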